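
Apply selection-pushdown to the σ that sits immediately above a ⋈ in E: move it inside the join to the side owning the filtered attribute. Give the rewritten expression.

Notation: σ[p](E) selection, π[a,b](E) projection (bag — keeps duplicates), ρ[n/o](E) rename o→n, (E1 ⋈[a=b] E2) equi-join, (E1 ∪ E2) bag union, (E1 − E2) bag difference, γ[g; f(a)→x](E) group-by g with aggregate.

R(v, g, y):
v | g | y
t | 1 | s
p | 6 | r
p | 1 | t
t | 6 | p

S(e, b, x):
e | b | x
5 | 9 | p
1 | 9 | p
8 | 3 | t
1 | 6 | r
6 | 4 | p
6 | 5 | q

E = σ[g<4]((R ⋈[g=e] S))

σ filters on g, owned by the left side.
E' = (σ[g<4](R) ⋈[g=e] S)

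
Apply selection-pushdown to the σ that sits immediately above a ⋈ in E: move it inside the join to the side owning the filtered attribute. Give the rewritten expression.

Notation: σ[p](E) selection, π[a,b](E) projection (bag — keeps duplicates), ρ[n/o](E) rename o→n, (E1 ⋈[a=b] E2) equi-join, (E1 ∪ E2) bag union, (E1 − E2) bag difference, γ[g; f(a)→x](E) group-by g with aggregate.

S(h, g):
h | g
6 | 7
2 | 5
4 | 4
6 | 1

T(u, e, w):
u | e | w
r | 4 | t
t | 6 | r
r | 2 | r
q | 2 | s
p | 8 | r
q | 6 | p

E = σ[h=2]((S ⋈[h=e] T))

σ filters on h, owned by the left side.
E' = (σ[h=2](S) ⋈[h=e] T)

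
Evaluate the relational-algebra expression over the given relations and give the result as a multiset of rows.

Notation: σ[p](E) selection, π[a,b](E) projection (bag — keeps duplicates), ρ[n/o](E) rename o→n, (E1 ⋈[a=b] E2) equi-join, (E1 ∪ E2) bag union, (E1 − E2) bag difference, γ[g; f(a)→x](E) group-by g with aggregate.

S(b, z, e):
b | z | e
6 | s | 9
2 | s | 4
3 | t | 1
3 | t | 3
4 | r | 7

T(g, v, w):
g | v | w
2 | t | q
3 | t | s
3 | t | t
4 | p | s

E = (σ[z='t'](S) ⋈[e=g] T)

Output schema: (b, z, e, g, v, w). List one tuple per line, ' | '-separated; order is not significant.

Row counts bottom-up:
  S → 5
  σ[z='t'](S) → 2
  T → 4
  (σ[z='t'](S) ⋈[e=g] T) → 2

== RESULT ==
b | z | e | g | v | w
3 | t | 3 | 3 | t | s
3 | t | 3 | 3 | t | t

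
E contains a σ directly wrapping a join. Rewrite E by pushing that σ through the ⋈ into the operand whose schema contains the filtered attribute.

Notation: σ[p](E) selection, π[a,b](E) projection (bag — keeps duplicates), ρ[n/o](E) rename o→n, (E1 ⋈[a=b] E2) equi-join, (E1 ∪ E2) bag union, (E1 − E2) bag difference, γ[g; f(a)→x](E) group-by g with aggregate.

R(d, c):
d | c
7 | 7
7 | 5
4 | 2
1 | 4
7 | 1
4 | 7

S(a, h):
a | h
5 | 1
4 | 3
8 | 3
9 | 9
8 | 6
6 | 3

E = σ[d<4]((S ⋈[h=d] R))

σ filters on d, owned by the right side.
E' = (S ⋈[h=d] σ[d<4](R))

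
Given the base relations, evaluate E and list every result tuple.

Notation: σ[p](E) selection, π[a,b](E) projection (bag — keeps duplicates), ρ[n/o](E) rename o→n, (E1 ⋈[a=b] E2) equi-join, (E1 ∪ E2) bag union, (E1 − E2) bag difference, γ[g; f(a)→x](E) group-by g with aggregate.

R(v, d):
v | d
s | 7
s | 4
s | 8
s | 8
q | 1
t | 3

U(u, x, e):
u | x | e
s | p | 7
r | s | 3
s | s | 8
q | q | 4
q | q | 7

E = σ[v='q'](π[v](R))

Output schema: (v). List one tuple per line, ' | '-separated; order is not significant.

Stepwise |·|:
  R → 6
  π[v](R) → 6
  σ[v='q'](π[v](R)) → 1

== RESULT ==
v
q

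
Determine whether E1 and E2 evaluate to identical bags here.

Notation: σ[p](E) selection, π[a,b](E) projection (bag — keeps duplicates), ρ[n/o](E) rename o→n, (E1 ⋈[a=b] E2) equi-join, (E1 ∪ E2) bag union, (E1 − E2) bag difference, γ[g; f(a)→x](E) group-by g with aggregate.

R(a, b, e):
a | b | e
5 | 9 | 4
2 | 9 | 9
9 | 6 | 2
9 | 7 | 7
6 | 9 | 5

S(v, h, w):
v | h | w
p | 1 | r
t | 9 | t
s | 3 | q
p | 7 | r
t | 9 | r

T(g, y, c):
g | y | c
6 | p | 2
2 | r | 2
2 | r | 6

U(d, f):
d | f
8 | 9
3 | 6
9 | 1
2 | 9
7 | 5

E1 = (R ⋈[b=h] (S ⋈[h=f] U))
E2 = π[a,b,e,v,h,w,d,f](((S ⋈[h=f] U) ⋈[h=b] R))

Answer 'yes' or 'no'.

E1 per-node cardinality:
  R → 5
  S → 5
  U → 5
  (S ⋈[h=f] U) → 5
  (R ⋈[b=h] (S ⋈[h=f] U)) → 12
E2 per-node cardinality:
  S → 5
  U → 5
  (S ⋈[h=f] U) → 5
  R → 5
  ((S ⋈[h=f] U) ⋈[h=b] R) → 12
  π[a,b,e,v,h,w,d,f](((S ⋈[h=f] U) ⋈[h=b] R)) → 12

E1 and E2 produce the same multiset:
a | b | e | v | h | w | d | f
2 | 9 | 9 | t | 9 | r | 2 | 9
2 | 9 | 9 | t | 9 | r | 8 | 9
2 | 9 | 9 | t | 9 | t | 2 | 9
2 | 9 | 9 | t | 9 | t | 8 | 9
5 | 9 | 4 | t | 9 | r | 2 | 9
5 | 9 | 4 | t | 9 | r | 8 | 9
5 | 9 | 4 | t | 9 | t | 2 | 9
5 | 9 | 4 | t | 9 | t | 8 | 9
6 | 9 | 5 | t | 9 | r | 2 | 9
6 | 9 | 5 | t | 9 | r | 8 | 9
6 | 9 | 5 | t | 9 | t | 2 | 9
6 | 9 | 5 | t | 9 | t | 8 | 9

yes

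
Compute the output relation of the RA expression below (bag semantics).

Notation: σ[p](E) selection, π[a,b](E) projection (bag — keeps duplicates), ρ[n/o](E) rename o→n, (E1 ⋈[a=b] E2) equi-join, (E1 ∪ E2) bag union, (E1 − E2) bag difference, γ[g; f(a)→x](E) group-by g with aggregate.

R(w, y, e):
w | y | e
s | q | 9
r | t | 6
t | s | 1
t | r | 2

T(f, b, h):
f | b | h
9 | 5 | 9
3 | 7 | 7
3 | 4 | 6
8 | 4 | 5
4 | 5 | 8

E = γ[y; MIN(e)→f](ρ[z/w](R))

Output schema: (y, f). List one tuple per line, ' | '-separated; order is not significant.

Row counts bottom-up:
  R → 4
  ρ[z/w](R) → 4
  γ[y; MIN(e)→f](ρ[z/w](R)) → 4

== RESULT ==
y | f
q | 9
r | 2
s | 1
t | 6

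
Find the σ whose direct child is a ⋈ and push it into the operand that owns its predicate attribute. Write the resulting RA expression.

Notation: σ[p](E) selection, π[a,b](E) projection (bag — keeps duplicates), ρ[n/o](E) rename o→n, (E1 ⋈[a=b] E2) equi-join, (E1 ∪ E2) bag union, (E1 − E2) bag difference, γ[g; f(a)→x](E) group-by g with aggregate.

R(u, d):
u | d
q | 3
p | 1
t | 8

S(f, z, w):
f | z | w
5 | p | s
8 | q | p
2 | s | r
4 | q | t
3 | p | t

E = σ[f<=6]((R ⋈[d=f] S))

σ filters on f, owned by the right side.
E' = (R ⋈[d=f] σ[f<=6](S))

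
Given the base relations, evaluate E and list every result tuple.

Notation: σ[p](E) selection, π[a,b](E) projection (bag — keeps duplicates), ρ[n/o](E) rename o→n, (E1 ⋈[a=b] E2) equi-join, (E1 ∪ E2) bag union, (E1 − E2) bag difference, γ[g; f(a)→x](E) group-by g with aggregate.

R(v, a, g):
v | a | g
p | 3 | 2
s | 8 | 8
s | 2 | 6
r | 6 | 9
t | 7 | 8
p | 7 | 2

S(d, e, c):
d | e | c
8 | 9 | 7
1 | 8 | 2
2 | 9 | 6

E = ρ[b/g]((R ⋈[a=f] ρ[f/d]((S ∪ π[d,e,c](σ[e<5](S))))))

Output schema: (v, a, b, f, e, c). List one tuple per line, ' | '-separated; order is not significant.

Row counts bottom-up:
  R → 6
  S → 3
  S → 3
  σ[e<5](S) → 0
  π[d,e,c](σ[e<5](S)) → 0
  (S ∪ π[d,e,c](σ[e<5](S))) → 3
  ρ[f/d]((S ∪ π[d,e,c](σ[e<5](S)))) → 3
  (R ⋈[a=f] ρ[f/d]((S ∪ π[d,e,c](σ[e<5](S))))) → 2
  ρ[b/g]((R ⋈[a=f] ρ[f/d]((S ∪ π[d,e,c](σ[e<5](S)))))) → 2

== RESULT ==
v | a | b | f | e | c
s | 2 | 6 | 2 | 9 | 6
s | 8 | 8 | 8 | 9 | 7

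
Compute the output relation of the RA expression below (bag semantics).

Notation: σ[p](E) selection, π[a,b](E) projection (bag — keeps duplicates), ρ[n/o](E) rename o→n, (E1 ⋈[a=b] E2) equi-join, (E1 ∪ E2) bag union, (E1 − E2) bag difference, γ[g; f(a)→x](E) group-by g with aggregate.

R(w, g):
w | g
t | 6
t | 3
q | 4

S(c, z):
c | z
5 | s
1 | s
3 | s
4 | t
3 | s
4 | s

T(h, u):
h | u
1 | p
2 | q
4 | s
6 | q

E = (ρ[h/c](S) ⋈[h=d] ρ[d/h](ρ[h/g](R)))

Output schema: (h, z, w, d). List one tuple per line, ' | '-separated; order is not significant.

Row counts bottom-up:
  S → 6
  ρ[h/c](S) → 6
  R → 3
  ρ[h/g](R) → 3
  ρ[d/h](ρ[h/g](R)) → 3
  (ρ[h/c](S) ⋈[h=d] ρ[d/h](ρ[h/g](R))) → 4

== RESULT ==
h | z | w | d
3 | s | t | 3
3 | s | t | 3
4 | s | q | 4
4 | t | q | 4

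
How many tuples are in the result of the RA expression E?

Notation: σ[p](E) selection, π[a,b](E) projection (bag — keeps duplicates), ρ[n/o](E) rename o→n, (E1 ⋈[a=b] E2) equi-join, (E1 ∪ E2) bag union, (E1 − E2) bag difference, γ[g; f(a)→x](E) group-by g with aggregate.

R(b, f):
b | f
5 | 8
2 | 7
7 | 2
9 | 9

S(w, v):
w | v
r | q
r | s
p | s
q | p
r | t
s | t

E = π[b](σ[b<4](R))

Row counts bottom-up:
  R → 4
  σ[b<4](R) → 1
  π[b](σ[b<4](R)) → 1

|E| = 1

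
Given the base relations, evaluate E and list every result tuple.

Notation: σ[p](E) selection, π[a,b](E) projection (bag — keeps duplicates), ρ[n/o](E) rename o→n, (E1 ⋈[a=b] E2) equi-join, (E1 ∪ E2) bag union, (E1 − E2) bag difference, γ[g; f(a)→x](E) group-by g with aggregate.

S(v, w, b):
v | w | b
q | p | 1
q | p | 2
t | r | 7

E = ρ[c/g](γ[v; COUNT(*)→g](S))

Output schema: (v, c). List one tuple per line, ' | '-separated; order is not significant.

Subexpression sizes:
  S → 3
  γ[v; COUNT(*)→g](S) → 2
  ρ[c/g](γ[v; COUNT(*)→g](S)) → 2

== RESULT ==
v | c
q | 2
t | 1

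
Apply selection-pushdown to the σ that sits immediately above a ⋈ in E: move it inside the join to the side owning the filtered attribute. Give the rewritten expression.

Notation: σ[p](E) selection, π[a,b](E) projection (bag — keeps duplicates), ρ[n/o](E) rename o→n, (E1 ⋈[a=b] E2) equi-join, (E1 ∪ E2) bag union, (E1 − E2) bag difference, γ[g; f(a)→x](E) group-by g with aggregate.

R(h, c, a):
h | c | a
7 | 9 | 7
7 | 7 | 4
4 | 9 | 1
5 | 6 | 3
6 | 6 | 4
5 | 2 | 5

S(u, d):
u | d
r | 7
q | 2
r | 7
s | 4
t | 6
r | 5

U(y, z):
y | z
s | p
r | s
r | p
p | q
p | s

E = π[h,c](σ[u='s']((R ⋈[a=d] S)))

σ filters on u, owned by the right side.
E' = π[h,c]((R ⋈[a=d] σ[u='s'](S)))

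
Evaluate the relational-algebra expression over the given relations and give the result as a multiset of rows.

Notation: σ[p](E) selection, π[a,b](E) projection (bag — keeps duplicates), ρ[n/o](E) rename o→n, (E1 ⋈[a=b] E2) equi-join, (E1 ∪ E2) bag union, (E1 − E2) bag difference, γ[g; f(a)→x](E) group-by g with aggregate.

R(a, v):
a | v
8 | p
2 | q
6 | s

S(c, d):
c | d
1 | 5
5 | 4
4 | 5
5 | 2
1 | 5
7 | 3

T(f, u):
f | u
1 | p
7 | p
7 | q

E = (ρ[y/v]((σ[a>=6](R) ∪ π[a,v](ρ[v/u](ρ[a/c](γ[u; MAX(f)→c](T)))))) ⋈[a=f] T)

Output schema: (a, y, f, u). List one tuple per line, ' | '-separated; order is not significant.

Row counts bottom-up:
  R → 3
  σ[a>=6](R) → 2
  T → 3
  γ[u; MAX(f)→c](T) → 2
  ρ[a/c](γ[u; MAX(f)→c](T)) → 2
  ρ[v/u](ρ[a/c](γ[u; MAX(f)→c](T))) → 2
  π[a,v](ρ[v/u](ρ[a/c](γ[u; MAX(f)→c](T)))) → 2
  (σ[a>=6](R) ∪ π[a,v](ρ[v/u](ρ[a/c](γ[u; MAX(f)→c](T))))) → 4
  ρ[y/v]((σ[a>=6](R) ∪ π[a,v](ρ[v/u](ρ[a/c](γ[u; MAX(f)→c](T)))))) → 4
  T → 3
  (ρ[y/v]((σ[a>=6](R) ∪ π[a,v](ρ[v/u](ρ[a/c](γ[u; MAX(f)→c](T)))))) ⋈[a=f] T) → 4

== RESULT ==
a | y | f | u
7 | p | 7 | p
7 | p | 7 | q
7 | q | 7 | p
7 | q | 7 | q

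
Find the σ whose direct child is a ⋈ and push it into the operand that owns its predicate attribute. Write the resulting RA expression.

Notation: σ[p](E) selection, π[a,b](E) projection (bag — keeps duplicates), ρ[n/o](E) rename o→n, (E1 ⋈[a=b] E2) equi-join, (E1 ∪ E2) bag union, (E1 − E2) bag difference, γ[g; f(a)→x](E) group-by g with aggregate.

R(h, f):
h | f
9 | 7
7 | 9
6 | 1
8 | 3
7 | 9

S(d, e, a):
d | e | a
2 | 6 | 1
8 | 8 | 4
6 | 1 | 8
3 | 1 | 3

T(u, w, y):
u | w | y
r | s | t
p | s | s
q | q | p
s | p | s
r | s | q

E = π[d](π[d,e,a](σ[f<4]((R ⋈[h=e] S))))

σ filters on f, owned by the left side.
E' = π[d](π[d,e,a]((σ[f<4](R) ⋈[h=e] S)))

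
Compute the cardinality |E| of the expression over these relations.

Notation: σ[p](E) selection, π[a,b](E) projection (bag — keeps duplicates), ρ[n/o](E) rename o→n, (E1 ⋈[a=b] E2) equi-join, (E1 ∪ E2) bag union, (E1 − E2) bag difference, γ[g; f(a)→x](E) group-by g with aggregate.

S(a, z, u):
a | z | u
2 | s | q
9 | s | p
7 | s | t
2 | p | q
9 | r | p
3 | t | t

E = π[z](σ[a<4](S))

Subexpression sizes:
  S → 6
  σ[a<4](S) → 3
  π[z](σ[a<4](S)) → 3

|E| = 3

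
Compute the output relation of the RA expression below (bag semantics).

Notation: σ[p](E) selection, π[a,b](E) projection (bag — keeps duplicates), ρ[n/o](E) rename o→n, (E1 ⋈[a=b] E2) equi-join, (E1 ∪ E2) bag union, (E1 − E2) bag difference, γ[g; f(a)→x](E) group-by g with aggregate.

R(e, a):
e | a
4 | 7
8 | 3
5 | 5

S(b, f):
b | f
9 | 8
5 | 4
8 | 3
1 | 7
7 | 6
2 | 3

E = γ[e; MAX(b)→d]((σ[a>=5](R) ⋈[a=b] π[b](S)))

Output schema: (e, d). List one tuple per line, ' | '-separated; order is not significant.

Stepwise |·|:
  R → 3
  σ[a>=5](R) → 2
  S → 6
  π[b](S) → 6
  (σ[a>=5](R) ⋈[a=b] π[b](S)) → 2
  γ[e; MAX(b)→d]((σ[a>=5](R) ⋈[a=b] π[b](S))) → 2

== RESULT ==
e | d
4 | 7
5 | 5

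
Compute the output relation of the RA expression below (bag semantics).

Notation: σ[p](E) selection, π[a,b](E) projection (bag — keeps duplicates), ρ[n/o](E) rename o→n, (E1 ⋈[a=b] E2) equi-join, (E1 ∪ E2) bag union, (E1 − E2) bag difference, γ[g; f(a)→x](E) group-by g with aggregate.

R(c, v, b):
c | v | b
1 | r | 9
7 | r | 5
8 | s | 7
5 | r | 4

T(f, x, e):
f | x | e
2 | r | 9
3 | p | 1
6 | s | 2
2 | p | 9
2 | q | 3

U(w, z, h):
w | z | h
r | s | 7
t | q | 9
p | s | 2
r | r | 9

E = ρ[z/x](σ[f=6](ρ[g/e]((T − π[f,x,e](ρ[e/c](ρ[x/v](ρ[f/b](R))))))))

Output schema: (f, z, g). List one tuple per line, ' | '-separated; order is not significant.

Row counts bottom-up:
  T → 5
  R → 4
  ρ[f/b](R) → 4
  ρ[x/v](ρ[f/b](R)) → 4
  ρ[e/c](ρ[x/v](ρ[f/b](R))) → 4
  π[f,x,e](ρ[e/c](ρ[x/v](ρ[f/b](R)))) → 4
  (T − π[f,x,e](ρ[e/c](ρ[x/v](ρ[f/b](R))))) → 5
  ρ[g/e]((T − π[f,x,e](ρ[e/c](ρ[x/v](ρ[f/b](R)))))) → 5
  σ[f=6](ρ[g/e]((T − π[f,x,e](ρ[e/c](ρ[x/v](ρ[f/b](R))))))) → 1
  ρ[z/x](σ[f=6](ρ[g/e]((T − π[f,x,e](ρ[e/c](ρ[x/v](ρ[f/b](R)))))))) → 1

== RESULT ==
f | z | g
6 | s | 2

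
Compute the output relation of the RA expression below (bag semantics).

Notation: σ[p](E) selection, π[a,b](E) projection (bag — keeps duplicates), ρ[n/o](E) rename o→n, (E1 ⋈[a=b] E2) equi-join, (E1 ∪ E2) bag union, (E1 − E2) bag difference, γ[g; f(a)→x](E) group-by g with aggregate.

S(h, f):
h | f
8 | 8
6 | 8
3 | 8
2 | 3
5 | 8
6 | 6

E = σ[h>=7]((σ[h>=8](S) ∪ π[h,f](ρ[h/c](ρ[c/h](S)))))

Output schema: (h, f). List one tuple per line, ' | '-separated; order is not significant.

Stepwise |·|:
  S → 6
  σ[h>=8](S) → 1
  S → 6
  ρ[c/h](S) → 6
  ρ[h/c](ρ[c/h](S)) → 6
  π[h,f](ρ[h/c](ρ[c/h](S))) → 6
  (σ[h>=8](S) ∪ π[h,f](ρ[h/c](ρ[c/h](S)))) → 7
  σ[h>=7]((σ[h>=8](S) ∪ π[h,f](ρ[h/c](ρ[c/h](S))))) → 2

== RESULT ==
h | f
8 | 8
8 | 8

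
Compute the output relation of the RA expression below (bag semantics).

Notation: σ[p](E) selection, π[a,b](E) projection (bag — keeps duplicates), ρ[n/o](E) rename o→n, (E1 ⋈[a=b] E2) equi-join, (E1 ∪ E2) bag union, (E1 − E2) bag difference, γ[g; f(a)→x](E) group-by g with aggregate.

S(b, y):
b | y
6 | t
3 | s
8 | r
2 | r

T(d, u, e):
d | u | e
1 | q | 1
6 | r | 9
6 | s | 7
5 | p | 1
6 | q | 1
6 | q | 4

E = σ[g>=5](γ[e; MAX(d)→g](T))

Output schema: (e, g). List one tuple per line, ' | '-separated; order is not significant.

Stepwise |·|:
  T → 6
  γ[e; MAX(d)→g](T) → 4
  σ[g>=5](γ[e; MAX(d)→g](T)) → 4

== RESULT ==
e | g
1 | 6
4 | 6
7 | 6
9 | 6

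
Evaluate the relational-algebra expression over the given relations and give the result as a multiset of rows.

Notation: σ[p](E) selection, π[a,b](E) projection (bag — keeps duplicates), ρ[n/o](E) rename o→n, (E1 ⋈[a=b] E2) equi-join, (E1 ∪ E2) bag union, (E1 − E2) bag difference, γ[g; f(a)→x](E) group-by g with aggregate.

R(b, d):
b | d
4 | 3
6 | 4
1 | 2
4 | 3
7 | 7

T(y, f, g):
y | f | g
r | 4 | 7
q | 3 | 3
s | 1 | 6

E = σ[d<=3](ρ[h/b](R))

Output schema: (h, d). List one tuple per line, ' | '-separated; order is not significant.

Subexpression sizes:
  R → 5
  ρ[h/b](R) → 5
  σ[d<=3](ρ[h/b](R)) → 3

== RESULT ==
h | d
1 | 2
4 | 3
4 | 3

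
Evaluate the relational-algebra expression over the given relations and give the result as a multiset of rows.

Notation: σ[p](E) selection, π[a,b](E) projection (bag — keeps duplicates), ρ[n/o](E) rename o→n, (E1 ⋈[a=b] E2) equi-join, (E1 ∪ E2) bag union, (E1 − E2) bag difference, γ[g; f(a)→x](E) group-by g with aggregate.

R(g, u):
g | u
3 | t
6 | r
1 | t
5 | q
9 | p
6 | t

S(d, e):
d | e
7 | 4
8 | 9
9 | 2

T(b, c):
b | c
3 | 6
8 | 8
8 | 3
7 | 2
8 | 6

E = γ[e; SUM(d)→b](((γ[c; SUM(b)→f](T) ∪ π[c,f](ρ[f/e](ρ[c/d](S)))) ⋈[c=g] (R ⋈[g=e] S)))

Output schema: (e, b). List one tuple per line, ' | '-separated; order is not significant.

Stepwise |·|:
  T → 5
  γ[c; SUM(b)→f](T) → 4
  S → 3
  ρ[c/d](S) → 3
  ρ[f/e](ρ[c/d](S)) → 3
  π[c,f](ρ[f/e](ρ[c/d](S))) → 3
  (γ[c; SUM(b)→f](T) ∪ π[c,f](ρ[f/e](ρ[c/d](S)))) → 7
  R → 6
  S → 3
  (R ⋈[g=e] S) → 1
  ((γ[c; SUM(b)→f](T) ∪ π[c,f](ρ[f/e](ρ[c/d](S)))) ⋈[c=g] (R ⋈[g=e] S)) → 1
  γ[e; SUM(d)→b](((γ[c; SUM(b)→f](T) ∪ π[c,f](ρ[f/e](ρ[c/d](S)))) ⋈[c=g] (R ⋈[g=e] S))) → 1

== RESULT ==
e | b
9 | 8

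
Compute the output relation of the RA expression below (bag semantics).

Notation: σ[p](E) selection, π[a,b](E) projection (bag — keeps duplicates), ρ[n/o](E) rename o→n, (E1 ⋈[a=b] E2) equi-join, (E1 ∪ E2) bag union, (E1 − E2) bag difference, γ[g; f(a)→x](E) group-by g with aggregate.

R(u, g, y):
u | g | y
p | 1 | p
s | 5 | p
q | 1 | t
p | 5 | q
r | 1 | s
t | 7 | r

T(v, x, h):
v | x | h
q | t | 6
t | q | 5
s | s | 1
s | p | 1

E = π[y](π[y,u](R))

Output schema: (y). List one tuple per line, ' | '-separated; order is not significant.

Subexpression sizes:
  R → 6
  π[y,u](R) → 6
  π[y](π[y,u](R)) → 6

== RESULT ==
y
p
p
q
r
s
t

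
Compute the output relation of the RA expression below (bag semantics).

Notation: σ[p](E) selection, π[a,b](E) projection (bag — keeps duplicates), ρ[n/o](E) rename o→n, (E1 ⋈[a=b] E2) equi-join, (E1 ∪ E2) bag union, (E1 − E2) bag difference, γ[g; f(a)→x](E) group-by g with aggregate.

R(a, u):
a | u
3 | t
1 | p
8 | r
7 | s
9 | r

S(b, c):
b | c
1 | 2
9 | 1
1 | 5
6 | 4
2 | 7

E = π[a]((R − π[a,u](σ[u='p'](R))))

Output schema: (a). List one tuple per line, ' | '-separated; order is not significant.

Row counts bottom-up:
  R → 5
  R → 5
  σ[u='p'](R) → 1
  π[a,u](σ[u='p'](R)) → 1
  (R − π[a,u](σ[u='p'](R))) → 4
  π[a]((R − π[a,u](σ[u='p'](R)))) → 4

== RESULT ==
a
3
7
8
9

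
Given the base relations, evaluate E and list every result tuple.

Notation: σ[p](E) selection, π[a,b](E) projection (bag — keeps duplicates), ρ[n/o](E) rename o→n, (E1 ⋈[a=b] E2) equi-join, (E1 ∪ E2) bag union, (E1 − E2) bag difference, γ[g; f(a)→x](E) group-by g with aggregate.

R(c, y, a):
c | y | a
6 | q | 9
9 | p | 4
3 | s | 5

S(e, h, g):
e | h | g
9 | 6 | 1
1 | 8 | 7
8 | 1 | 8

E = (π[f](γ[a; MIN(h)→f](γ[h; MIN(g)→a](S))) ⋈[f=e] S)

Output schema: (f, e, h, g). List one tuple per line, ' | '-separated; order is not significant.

Per-node cardinality:
  S → 3
  γ[h; MIN(g)→a](S) → 3
  γ[a; MIN(h)→f](γ[h; MIN(g)→a](S)) → 3
  π[f](γ[a; MIN(h)→f](γ[h; MIN(g)→a](S))) → 3
  S → 3
  (π[f](γ[a; MIN(h)→f](γ[h; MIN(g)→a](S))) ⋈[f=e] S) → 2

== RESULT ==
f | e | h | g
1 | 1 | 8 | 7
8 | 8 | 1 | 8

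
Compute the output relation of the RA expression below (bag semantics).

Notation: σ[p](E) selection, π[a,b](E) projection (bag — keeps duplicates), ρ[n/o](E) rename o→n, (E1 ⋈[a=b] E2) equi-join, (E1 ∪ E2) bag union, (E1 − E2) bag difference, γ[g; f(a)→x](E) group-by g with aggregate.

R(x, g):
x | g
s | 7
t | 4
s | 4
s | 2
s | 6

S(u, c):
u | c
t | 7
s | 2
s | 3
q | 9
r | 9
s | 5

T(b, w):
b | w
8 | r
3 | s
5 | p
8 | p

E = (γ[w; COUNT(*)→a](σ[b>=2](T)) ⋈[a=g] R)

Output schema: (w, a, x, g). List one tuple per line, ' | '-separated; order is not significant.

Subexpression sizes:
  T → 4
  σ[b>=2](T) → 4
  γ[w; COUNT(*)→a](σ[b>=2](T)) → 3
  R → 5
  (γ[w; COUNT(*)→a](σ[b>=2](T)) ⋈[a=g] R) → 1

== RESULT ==
w | a | x | g
p | 2 | s | 2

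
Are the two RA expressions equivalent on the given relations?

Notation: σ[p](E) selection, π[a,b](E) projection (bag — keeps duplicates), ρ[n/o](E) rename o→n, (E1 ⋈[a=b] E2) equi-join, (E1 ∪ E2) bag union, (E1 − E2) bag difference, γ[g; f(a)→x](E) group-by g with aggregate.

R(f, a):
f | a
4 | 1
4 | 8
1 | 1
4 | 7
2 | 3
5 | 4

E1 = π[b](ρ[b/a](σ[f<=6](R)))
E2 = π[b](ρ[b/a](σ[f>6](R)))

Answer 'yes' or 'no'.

E1 per-node cardinality:
  R → 6
  σ[f<=6](R) → 6
  ρ[b/a](σ[f<=6](R)) → 6
  π[b](ρ[b/a](σ[f<=6](R))) → 6
E2 per-node cardinality:
  R → 6
  σ[f>6](R) → 0
  ρ[b/a](σ[f>6](R)) → 0
  π[b](ρ[b/a](σ[f>6](R))) → 0

E1 result:
b
1
1
3
4
7
8
E2 result:
b
(0 rows)
Witness: (1,) appears 2× in E1 but 0× in E2.

no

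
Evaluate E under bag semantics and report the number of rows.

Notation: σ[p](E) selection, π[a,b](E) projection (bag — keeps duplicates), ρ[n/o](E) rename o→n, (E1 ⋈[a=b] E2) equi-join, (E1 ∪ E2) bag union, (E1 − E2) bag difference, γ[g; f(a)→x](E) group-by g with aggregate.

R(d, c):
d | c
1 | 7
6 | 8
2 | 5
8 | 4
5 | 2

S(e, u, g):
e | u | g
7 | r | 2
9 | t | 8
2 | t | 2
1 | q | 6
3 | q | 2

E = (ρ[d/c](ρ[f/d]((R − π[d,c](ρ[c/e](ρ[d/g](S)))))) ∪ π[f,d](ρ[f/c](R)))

Subexpression sizes:
  R → 5
  S → 5
  ρ[d/g](S) → 5
  ρ[c/e](ρ[d/g](S)) → 5
  π[d,c](ρ[c/e](ρ[d/g](S))) → 5
  (R − π[d,c](ρ[c/e](ρ[d/g](S)))) → 5
  ρ[f/d]((R − π[d,c](ρ[c/e](ρ[d/g](S))))) → 5
  ρ[d/c](ρ[f/d]((R − π[d,c](ρ[c/e](ρ[d/g](S)))))) → 5
  R → 5
  ρ[f/c](R) → 5
  π[f,d](ρ[f/c](R)) → 5
  (ρ[d/c](ρ[f/d]((R − π[d,c](ρ[c/e](ρ[d/g](S)))))) ∪ π[f,d](ρ[f/c](R))) → 10

|E| = 10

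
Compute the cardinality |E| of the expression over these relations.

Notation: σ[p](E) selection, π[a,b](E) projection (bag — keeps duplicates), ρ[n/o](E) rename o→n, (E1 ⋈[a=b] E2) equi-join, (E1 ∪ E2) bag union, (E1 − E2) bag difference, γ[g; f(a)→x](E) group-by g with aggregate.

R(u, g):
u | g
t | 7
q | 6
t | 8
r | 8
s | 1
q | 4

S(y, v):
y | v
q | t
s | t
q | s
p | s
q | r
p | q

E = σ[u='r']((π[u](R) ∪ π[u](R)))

Stepwise |·|:
  R → 6
  π[u](R) → 6
  R → 6
  π[u](R) → 6
  (π[u](R) ∪ π[u](R)) → 12
  σ[u='r']((π[u](R) ∪ π[u](R))) → 2

|E| = 2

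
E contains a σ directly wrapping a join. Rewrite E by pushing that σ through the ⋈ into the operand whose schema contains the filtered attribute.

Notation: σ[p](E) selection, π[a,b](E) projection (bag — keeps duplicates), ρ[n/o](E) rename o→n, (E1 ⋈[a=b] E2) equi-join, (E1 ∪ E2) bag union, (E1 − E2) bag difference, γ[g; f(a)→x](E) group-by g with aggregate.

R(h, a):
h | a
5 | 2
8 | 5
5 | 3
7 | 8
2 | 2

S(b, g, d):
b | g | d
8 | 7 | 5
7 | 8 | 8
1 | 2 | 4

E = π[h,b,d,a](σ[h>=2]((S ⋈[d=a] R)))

σ filters on h, owned by the right side.
E' = π[h,b,d,a]((S ⋈[d=a] σ[h>=2](R)))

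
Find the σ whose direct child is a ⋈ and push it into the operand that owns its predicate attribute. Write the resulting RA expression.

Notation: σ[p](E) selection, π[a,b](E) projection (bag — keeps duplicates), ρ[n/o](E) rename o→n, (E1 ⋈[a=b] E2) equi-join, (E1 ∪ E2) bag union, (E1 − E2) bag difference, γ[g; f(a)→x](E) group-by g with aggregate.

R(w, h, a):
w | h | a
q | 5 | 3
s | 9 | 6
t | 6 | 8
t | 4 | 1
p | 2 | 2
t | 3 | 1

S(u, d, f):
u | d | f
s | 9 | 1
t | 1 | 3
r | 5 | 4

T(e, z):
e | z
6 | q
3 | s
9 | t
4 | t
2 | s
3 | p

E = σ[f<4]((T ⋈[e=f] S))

σ filters on f, owned by the right side.
E' = (T ⋈[e=f] σ[f<4](S))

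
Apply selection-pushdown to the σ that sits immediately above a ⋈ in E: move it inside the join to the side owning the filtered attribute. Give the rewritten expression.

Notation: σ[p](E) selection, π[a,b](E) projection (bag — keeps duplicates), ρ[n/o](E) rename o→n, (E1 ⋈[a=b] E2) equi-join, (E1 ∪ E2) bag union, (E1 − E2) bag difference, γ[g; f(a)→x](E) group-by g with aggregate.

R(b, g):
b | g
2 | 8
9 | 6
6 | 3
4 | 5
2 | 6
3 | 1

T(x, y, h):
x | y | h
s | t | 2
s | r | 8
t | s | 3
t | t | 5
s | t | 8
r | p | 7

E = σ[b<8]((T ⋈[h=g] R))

σ filters on b, owned by the right side.
E' = (T ⋈[h=g] σ[b<8](R))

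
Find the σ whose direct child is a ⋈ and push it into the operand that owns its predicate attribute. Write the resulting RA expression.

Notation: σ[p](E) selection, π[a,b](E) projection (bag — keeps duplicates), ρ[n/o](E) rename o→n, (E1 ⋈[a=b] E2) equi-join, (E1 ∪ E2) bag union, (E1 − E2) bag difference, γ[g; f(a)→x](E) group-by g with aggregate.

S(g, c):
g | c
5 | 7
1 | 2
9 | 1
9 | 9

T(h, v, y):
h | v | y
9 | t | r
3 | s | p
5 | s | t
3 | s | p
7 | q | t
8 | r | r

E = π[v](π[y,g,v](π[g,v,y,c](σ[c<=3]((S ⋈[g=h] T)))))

σ filters on c, owned by the left side.
E' = π[v](π[y,g,v](π[g,v,y,c]((σ[c<=3](S) ⋈[g=h] T))))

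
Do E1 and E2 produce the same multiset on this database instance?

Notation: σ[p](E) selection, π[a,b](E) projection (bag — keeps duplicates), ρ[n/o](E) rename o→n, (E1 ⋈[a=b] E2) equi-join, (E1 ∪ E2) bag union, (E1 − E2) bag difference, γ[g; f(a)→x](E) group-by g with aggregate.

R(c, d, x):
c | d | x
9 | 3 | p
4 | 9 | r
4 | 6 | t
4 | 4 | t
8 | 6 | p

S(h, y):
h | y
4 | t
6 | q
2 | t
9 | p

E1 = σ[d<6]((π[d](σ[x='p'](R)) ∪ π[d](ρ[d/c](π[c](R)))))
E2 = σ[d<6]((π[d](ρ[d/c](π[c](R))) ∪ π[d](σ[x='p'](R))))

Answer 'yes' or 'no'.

E1 subexpression sizes:
  R → 5
  σ[x='p'](R) → 2
  π[d](σ[x='p'](R)) → 2
  R → 5
  π[c](R) → 5
  ρ[d/c](π[c](R)) → 5
  π[d](ρ[d/c](π[c](R))) → 5
  (π[d](σ[x='p'](R)) ∪ π[d](ρ[d/c](π[c](R)))) → 7
  σ[d<6]((π[d](σ[x='p'](R)) ∪ π[d](ρ[d/c](π[c](R))))) → 4
E2 subexpression sizes:
  R → 5
  π[c](R) → 5
  ρ[d/c](π[c](R)) → 5
  π[d](ρ[d/c](π[c](R))) → 5
  R → 5
  σ[x='p'](R) → 2
  π[d](σ[x='p'](R)) → 2
  (π[d](ρ[d/c](π[c](R))) ∪ π[d](σ[x='p'](R))) → 7
  σ[d<6]((π[d](ρ[d/c](π[c](R))) ∪ π[d](σ[x='p'](R)))) → 4

E1 and E2 produce the same multiset:
d
3
4
4
4

yes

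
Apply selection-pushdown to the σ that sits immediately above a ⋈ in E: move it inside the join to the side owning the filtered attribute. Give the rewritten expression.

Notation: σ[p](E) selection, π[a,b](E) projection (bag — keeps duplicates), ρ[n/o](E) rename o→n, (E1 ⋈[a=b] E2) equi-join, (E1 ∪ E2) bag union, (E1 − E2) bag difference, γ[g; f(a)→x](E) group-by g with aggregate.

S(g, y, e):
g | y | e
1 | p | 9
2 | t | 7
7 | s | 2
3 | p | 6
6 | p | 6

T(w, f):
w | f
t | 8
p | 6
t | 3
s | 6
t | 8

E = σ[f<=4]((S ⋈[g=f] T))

σ filters on f, owned by the right side.
E' = (S ⋈[g=f] σ[f<=4](T))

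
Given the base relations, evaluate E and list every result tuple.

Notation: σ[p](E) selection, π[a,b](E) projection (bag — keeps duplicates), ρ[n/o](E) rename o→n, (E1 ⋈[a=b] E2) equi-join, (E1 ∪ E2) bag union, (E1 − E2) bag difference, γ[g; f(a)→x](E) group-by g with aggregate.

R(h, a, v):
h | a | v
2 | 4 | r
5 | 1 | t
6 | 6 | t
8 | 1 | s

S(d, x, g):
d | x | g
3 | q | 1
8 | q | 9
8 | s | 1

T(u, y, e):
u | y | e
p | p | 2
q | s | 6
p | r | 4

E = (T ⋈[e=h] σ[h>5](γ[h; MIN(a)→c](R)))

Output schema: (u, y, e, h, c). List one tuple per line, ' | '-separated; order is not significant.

Row counts bottom-up:
  T → 3
  R → 4
  γ[h; MIN(a)→c](R) → 4
  σ[h>5](γ[h; MIN(a)→c](R)) → 2
  (T ⋈[e=h] σ[h>5](γ[h; MIN(a)→c](R))) → 1

== RESULT ==
u | y | e | h | c
q | s | 6 | 6 | 6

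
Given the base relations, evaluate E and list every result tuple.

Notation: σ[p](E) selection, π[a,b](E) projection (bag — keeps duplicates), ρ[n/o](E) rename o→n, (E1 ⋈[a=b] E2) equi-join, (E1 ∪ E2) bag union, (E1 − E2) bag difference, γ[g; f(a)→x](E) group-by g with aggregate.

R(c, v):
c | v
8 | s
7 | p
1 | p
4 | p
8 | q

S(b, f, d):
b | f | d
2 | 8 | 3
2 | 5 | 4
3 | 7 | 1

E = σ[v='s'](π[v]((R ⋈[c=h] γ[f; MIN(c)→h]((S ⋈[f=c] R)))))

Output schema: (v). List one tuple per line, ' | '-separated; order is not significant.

Subexpression sizes:
  R → 5
  S → 3
  R → 5
  (S ⋈[f=c] R) → 3
  γ[f; MIN(c)→h]((S ⋈[f=c] R)) → 2
  (R ⋈[c=h] γ[f; MIN(c)→h]((S ⋈[f=c] R))) → 3
  π[v]((R ⋈[c=h] γ[f; MIN(c)→h]((S ⋈[f=c] R)))) → 3
  σ[v='s'](π[v]((R ⋈[c=h] γ[f; MIN(c)→h]((S ⋈[f=c] R))))) → 1

== RESULT ==
v
s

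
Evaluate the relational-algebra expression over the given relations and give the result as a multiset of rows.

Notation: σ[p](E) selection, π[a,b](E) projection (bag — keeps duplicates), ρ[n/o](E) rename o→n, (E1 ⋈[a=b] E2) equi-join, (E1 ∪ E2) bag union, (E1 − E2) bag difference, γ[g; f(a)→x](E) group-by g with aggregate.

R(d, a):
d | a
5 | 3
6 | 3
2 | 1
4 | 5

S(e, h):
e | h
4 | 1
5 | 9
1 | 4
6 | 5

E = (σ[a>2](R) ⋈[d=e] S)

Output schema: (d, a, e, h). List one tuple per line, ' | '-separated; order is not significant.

Row counts bottom-up:
  R → 4
  σ[a>2](R) → 3
  S → 4
  (σ[a>2](R) ⋈[d=e] S) → 3

== RESULT ==
d | a | e | h
4 | 5 | 4 | 1
5 | 3 | 5 | 9
6 | 3 | 6 | 5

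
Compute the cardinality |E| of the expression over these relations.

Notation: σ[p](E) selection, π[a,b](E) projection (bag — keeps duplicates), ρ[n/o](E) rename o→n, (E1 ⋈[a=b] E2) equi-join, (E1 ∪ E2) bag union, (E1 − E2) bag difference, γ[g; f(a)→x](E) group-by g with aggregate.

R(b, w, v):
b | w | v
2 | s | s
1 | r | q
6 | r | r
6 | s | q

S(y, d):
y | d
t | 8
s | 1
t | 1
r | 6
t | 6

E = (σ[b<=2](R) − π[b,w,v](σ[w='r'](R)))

Row counts bottom-up:
  R → 4
  σ[b<=2](R) → 2
  R → 4
  σ[w='r'](R) → 2
  π[b,w,v](σ[w='r'](R)) → 2
  (σ[b<=2](R) − π[b,w,v](σ[w='r'](R))) → 1

|E| = 1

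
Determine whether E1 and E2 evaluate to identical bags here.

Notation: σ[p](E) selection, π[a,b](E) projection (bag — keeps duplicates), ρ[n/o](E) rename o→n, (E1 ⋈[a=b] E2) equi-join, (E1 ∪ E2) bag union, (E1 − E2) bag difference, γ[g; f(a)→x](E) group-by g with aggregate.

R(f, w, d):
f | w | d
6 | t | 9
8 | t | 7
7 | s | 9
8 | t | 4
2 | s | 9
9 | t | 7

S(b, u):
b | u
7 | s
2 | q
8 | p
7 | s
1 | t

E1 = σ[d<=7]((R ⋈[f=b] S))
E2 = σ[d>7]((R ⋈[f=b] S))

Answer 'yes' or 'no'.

E1 per-node cardinality:
  R → 6
  S → 5
  (R ⋈[f=b] S) → 5
  σ[d<=7]((R ⋈[f=b] S)) → 2
E2 per-node cardinality:
  R → 6
  S → 5
  (R ⋈[f=b] S) → 5
  σ[d>7]((R ⋈[f=b] S)) → 3

E1 result:
f | w | d | b | u
8 | t | 4 | 8 | p
8 | t | 7 | 8 | p
E2 result:
f | w | d | b | u
2 | s | 9 | 2 | q
7 | s | 9 | 7 | s
7 | s | 9 | 7 | s
Witness: (8, 't', 7, 8, 'p') appears 1× in E1 but 0× in E2.

no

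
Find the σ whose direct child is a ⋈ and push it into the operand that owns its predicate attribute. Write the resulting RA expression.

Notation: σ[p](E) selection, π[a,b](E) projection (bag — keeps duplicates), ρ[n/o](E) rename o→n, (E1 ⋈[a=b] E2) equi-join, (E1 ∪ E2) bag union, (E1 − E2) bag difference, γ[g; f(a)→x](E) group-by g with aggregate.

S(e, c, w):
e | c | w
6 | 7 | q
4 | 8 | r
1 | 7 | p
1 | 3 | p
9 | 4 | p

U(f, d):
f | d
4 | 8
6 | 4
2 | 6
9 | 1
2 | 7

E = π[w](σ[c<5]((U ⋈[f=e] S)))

σ filters on c, owned by the right side.
E' = π[w]((U ⋈[f=e] σ[c<5](S)))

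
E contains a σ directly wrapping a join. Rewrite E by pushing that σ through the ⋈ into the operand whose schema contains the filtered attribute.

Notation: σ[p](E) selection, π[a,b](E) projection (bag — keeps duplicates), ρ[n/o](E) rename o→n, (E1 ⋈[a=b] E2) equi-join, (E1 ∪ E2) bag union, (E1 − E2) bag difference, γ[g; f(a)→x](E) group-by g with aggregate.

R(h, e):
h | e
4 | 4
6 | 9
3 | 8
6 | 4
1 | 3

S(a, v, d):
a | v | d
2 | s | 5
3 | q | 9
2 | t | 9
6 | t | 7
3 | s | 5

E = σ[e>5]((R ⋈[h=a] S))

σ filters on e, owned by the left side.
E' = (σ[e>5](R) ⋈[h=a] S)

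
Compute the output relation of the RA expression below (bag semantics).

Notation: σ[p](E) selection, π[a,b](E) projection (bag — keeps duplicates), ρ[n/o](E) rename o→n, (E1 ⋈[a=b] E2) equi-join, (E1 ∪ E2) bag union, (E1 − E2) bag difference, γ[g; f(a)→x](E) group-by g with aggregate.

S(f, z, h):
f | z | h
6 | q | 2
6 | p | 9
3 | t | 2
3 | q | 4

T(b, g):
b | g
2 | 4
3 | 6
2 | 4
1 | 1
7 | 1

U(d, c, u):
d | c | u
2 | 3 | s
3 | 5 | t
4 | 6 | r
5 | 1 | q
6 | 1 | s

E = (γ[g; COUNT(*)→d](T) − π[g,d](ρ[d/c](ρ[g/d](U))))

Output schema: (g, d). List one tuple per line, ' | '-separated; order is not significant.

Row counts bottom-up:
  T → 5
  γ[g; COUNT(*)→d](T) → 3
  U → 5
  ρ[g/d](U) → 5
  ρ[d/c](ρ[g/d](U)) → 5
  π[g,d](ρ[d/c](ρ[g/d](U))) → 5
  (γ[g; COUNT(*)→d](T) − π[g,d](ρ[d/c](ρ[g/d](U)))) → 2

== RESULT ==
g | d
1 | 2
4 | 2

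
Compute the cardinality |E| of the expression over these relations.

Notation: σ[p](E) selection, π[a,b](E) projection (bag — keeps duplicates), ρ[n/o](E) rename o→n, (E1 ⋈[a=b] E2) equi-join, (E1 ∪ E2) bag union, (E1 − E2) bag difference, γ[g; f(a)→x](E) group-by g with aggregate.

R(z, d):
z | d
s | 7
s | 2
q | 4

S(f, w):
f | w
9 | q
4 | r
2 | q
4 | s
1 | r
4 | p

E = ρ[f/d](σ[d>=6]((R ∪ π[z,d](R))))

Row counts bottom-up:
  R → 3
  R → 3
  π[z,d](R) → 3
  (R ∪ π[z,d](R)) → 6
  σ[d>=6]((R ∪ π[z,d](R))) → 2
  ρ[f/d](σ[d>=6]((R ∪ π[z,d](R)))) → 2

|E| = 2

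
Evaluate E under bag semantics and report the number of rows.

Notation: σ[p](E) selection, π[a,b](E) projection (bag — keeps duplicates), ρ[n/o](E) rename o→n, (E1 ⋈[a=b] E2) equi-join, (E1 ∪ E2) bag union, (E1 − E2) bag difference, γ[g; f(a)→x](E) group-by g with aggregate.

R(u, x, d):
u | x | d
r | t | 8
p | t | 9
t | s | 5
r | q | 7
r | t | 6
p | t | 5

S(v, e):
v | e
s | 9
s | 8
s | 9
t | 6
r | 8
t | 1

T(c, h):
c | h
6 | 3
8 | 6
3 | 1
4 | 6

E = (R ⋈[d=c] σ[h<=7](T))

Stepwise |·|:
  R → 6
  T → 4
  σ[h<=7](T) → 4
  (R ⋈[d=c] σ[h<=7](T)) → 2

|E| = 2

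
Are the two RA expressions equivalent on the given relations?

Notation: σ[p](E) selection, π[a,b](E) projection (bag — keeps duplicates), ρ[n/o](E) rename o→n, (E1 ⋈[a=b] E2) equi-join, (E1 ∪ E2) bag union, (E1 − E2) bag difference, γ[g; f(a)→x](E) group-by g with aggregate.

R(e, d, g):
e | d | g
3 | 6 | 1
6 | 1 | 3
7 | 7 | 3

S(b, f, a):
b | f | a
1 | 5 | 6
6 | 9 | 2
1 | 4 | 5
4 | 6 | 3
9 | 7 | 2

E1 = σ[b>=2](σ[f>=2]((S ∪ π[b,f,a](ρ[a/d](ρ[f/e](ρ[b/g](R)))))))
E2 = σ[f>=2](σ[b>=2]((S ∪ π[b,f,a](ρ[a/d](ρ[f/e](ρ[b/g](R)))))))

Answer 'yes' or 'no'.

E1 row counts bottom-up:
  S → 5
  R → 3
  ρ[b/g](R) → 3
  ρ[f/e](ρ[b/g](R)) → 3
  ρ[a/d](ρ[f/e](ρ[b/g](R))) → 3
  π[b,f,a](ρ[a/d](ρ[f/e](ρ[b/g](R)))) → 3
  (S ∪ π[b,f,a](ρ[a/d](ρ[f/e](ρ[b/g](R))))) → 8
  σ[f>=2]((S ∪ π[b,f,a](ρ[a/d](ρ[f/e](ρ[b/g](R)))))) → 8
  σ[b>=2](σ[f>=2]((S ∪ π[b,f,a](ρ[a/d](ρ[f/e](ρ[b/g](R))))))) → 5
E2 row counts bottom-up:
  S → 5
  R → 3
  ρ[b/g](R) → 3
  ρ[f/e](ρ[b/g](R)) → 3
  ρ[a/d](ρ[f/e](ρ[b/g](R))) → 3
  π[b,f,a](ρ[a/d](ρ[f/e](ρ[b/g](R)))) → 3
  (S ∪ π[b,f,a](ρ[a/d](ρ[f/e](ρ[b/g](R))))) → 8
  σ[b>=2]((S ∪ π[b,f,a](ρ[a/d](ρ[f/e](ρ[b/g](R)))))) → 5
  σ[f>=2](σ[b>=2]((S ∪ π[b,f,a](ρ[a/d](ρ[f/e](ρ[b/g](R))))))) → 5

E1 and E2 produce the same multiset:
b | f | a
3 | 6 | 1
3 | 7 | 7
4 | 6 | 3
6 | 9 | 2
9 | 7 | 2

yes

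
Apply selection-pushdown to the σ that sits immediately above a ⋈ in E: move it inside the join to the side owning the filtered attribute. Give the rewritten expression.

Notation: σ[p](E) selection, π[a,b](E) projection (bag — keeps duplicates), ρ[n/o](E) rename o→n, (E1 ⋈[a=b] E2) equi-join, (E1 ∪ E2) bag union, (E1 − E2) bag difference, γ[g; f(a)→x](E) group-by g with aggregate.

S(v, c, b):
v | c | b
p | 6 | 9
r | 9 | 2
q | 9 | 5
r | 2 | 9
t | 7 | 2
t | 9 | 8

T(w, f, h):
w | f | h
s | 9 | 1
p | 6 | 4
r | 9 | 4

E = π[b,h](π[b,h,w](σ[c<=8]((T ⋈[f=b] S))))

σ filters on c, owned by the right side.
E' = π[b,h](π[b,h,w]((T ⋈[f=b] σ[c<=8](S))))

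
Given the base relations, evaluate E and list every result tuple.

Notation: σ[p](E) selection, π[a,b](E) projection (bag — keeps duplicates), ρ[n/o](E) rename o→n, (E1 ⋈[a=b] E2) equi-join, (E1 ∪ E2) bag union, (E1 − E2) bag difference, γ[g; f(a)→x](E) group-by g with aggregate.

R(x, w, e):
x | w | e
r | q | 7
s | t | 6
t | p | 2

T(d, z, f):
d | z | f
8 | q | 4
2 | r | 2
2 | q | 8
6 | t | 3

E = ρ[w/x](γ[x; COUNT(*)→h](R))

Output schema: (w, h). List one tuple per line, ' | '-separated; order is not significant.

Row counts bottom-up:
  R → 3
  γ[x; COUNT(*)→h](R) → 3
  ρ[w/x](γ[x; COUNT(*)→h](R)) → 3

== RESULT ==
w | h
r | 1
s | 1
t | 1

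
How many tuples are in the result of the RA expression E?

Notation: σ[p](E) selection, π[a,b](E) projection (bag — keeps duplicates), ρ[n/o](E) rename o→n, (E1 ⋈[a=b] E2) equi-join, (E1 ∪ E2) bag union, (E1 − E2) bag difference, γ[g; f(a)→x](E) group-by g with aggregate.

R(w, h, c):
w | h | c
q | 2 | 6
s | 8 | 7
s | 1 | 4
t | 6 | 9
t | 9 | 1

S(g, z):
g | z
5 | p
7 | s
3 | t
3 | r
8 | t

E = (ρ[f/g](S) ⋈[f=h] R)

Row counts bottom-up:
  S → 5
  ρ[f/g](S) → 5
  R → 5
  (ρ[f/g](S) ⋈[f=h] R) → 1

|E| = 1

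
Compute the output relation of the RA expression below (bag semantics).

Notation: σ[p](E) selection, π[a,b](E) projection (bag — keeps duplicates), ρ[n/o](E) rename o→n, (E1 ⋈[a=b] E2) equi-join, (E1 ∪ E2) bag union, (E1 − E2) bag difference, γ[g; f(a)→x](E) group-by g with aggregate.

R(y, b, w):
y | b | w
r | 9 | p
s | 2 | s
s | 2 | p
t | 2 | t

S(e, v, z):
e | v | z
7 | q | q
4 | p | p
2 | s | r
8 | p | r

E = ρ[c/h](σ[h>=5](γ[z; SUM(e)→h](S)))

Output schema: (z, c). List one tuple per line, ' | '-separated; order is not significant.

Subexpression sizes:
  S → 4
  γ[z; SUM(e)→h](S) → 3
  σ[h>=5](γ[z; SUM(e)→h](S)) → 2
  ρ[c/h](σ[h>=5](γ[z; SUM(e)→h](S))) → 2

== RESULT ==
z | c
q | 7
r | 10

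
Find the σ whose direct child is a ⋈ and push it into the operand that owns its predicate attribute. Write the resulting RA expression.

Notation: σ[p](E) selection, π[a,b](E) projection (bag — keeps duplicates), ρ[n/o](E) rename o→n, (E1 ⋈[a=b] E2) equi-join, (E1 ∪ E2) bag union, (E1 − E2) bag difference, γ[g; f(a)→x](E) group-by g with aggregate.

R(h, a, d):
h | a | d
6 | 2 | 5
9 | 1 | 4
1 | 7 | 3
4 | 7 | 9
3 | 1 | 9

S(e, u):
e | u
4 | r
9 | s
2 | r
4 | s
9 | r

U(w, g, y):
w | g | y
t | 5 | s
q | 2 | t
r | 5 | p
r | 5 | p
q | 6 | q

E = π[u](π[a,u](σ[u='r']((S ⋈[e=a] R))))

σ filters on u, owned by the left side.
E' = π[u](π[a,u]((σ[u='r'](S) ⋈[e=a] R)))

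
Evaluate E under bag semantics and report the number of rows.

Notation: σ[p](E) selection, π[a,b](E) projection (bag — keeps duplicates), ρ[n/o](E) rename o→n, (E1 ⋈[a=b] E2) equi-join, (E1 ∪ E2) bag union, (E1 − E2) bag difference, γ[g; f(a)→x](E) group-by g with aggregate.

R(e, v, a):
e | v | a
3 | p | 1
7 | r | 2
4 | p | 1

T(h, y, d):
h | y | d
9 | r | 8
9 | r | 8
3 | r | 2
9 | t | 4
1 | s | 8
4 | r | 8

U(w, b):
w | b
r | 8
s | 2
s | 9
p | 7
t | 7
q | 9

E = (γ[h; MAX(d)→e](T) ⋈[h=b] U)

Stepwise |·|:
  T → 6
  γ[h; MAX(d)→e](T) → 4
  U → 6
  (γ[h; MAX(d)→e](T) ⋈[h=b] U) → 2

|E| = 2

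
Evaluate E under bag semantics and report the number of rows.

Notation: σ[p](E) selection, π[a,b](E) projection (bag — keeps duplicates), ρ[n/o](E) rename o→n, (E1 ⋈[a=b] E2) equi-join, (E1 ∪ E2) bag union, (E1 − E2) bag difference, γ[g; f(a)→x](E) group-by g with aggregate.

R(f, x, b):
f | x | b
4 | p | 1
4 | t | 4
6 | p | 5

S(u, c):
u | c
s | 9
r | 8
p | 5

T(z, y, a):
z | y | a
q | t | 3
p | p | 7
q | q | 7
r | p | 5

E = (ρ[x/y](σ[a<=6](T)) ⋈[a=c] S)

Row counts bottom-up:
  T → 4
  σ[a<=6](T) → 2
  ρ[x/y](σ[a<=6](T)) → 2
  S → 3
  (ρ[x/y](σ[a<=6](T)) ⋈[a=c] S) → 1

|E| = 1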